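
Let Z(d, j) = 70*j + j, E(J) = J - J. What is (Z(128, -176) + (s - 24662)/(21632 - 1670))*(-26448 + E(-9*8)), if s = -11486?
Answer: 1099713570400/3327 ≈ 3.3054e+8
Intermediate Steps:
E(J) = 0
Z(d, j) = 71*j
(Z(128, -176) + (s - 24662)/(21632 - 1670))*(-26448 + E(-9*8)) = (71*(-176) + (-11486 - 24662)/(21632 - 1670))*(-26448 + 0) = (-12496 - 36148/19962)*(-26448) = (-12496 - 36148*1/19962)*(-26448) = (-12496 - 18074/9981)*(-26448) = -124740650/9981*(-26448) = 1099713570400/3327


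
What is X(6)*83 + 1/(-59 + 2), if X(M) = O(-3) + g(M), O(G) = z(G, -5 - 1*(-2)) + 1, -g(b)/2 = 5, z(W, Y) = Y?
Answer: -56773/57 ≈ -996.02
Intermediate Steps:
g(b) = -10 (g(b) = -2*5 = -10)
O(G) = -2 (O(G) = (-5 - 1*(-2)) + 1 = (-5 + 2) + 1 = -3 + 1 = -2)
X(M) = -12 (X(M) = -2 - 10 = -12)
X(6)*83 + 1/(-59 + 2) = -12*83 + 1/(-59 + 2) = -996 + 1/(-57) = -996 - 1/57 = -56773/57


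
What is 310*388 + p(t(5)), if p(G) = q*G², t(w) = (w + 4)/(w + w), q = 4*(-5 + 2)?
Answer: 3006757/25 ≈ 1.2027e+5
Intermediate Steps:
q = -12 (q = 4*(-3) = -12)
t(w) = (4 + w)/(2*w) (t(w) = (4 + w)/((2*w)) = (4 + w)*(1/(2*w)) = (4 + w)/(2*w))
p(G) = -12*G²
310*388 + p(t(5)) = 310*388 - 12*(4 + 5)²/100 = 120280 - 12*((½)*(⅕)*9)² = 120280 - 12*(9/10)² = 120280 - 12*81/100 = 120280 - 243/25 = 3006757/25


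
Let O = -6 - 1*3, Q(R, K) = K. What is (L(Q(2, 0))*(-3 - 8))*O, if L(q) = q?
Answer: 0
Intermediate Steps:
O = -9 (O = -6 - 3 = -9)
(L(Q(2, 0))*(-3 - 8))*O = (0*(-3 - 8))*(-9) = (0*(-11))*(-9) = 0*(-9) = 0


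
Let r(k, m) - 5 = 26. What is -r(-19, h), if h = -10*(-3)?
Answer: -31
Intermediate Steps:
h = 30
r(k, m) = 31 (r(k, m) = 5 + 26 = 31)
-r(-19, h) = -1*31 = -31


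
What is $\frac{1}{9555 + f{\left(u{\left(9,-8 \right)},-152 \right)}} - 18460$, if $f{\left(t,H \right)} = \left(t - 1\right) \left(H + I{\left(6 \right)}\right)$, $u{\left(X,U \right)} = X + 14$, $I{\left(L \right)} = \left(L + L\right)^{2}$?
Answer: $- \frac{173136339}{9379} \approx -18460.0$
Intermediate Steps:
$I{\left(L \right)} = 4 L^{2}$ ($I{\left(L \right)} = \left(2 L\right)^{2} = 4 L^{2}$)
$u{\left(X,U \right)} = 14 + X$
$f{\left(t,H \right)} = \left(-1 + t\right) \left(144 + H\right)$ ($f{\left(t,H \right)} = \left(t - 1\right) \left(H + 4 \cdot 6^{2}\right) = \left(-1 + t\right) \left(H + 4 \cdot 36\right) = \left(-1 + t\right) \left(H + 144\right) = \left(-1 + t\right) \left(144 + H\right)$)
$\frac{1}{9555 + f{\left(u{\left(9,-8 \right)},-152 \right)}} - 18460 = \frac{1}{9555 - \left(-8 + 8 \left(14 + 9\right)\right)} - 18460 = \frac{1}{9555 + \left(-144 + 152 + 144 \cdot 23 - 3496\right)} - 18460 = \frac{1}{9555 + \left(-144 + 152 + 3312 - 3496\right)} - 18460 = \frac{1}{9555 - 176} - 18460 = \frac{1}{9379} - 18460 = - \frac{173136339}{9379}$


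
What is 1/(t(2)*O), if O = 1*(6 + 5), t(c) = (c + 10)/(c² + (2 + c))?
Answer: 2/33 ≈ 0.060606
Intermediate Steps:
t(c) = (10 + c)/(2 + c + c²)
O = 11 (O = 1*11 = 11)
1/(t(2)*O) = 1/(((10 + 2)/(2 + 2 + 2²))*11) = 1/((12/(2 + 2 + 4))*11) = 1/((12/8)*11) = 1/(((⅛)*12)*11) = 1/((3/2)*11) = 1/(33/2) = 2/33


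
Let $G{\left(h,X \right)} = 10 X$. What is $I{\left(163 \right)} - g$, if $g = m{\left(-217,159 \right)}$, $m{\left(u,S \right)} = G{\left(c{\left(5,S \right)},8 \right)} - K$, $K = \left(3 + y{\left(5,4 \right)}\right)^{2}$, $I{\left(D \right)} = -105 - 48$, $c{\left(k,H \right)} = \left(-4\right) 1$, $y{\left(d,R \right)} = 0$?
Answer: $-224$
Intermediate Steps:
$c{\left(k,H \right)} = -4$
$I{\left(D \right)} = -153$
$K = 9$ ($K = \left(3 + 0\right)^{2} = 3^{2} = 9$)
$m{\left(u,S \right)} = 71$ ($m{\left(u,S \right)} = 10 \cdot 8 - 9 = 80 - 9 = 71$)
$g = 71$
$I{\left(163 \right)} - g = -153 - 71 = -224$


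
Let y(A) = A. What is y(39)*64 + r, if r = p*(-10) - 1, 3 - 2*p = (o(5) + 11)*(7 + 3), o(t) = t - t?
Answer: 3030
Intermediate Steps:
o(t) = 0
p = -107/2 (p = 3/2 - (0 + 11)*(7 + 3)/2 = 3/2 - 11*10/2 = 3/2 - ½*110 = 3/2 - 55 = -107/2 ≈ -53.500)
r = 534 (r = -107/2*(-10) - 1 = 535 - 1 = 534)
y(39)*64 + r = 39*64 + 534 = 2496 + 534 = 3030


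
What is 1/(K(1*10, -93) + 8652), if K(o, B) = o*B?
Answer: 1/7722 ≈ 0.00012950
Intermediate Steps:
K(o, B) = B*o
1/(K(1*10, -93) + 8652) = 1/(-93*10 + 8652) = 1/(-930 + 8652) = 1/7722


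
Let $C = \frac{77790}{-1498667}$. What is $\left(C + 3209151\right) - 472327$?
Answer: $\frac{4101587735818}{1498667} \approx 2.7368 \cdot 10^{6}$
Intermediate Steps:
$C = - \frac{77790}{1498667}$ ($C = 77790 \left(- \frac{1}{1498667}\right) = - \frac{77790}{1498667} \approx -0.051906$)
$\left(C + 3209151\right) - 472327 = \left(- \frac{77790}{1498667} + 3209151\right) - 472327 = \frac{4809448623927}{1498667} - 472327 = \frac{4101587735818}{1498667}$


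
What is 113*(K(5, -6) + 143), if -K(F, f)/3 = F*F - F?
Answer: 9379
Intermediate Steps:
K(F, f) = -3*F² + 3*F (K(F, f) = -3*(F*F - F) = -3*(F² - F) = -3*F² + 3*F)
113*(K(5, -6) + 143) = 113*(3*5*(1 - 1*5) + 143) = 113*(3*5*(1 - 5) + 143) = 113*(3*5*(-4) + 143) = 113*(-60 + 143) = 113*83 = 9379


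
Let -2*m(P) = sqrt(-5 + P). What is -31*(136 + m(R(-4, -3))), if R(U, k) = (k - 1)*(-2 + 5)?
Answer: -4216 + 31*I*sqrt(17)/2 ≈ -4216.0 + 63.908*I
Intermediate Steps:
R(U, k) = -3 + 3*k (R(U, k) = (-1 + k)*3 = -3 + 3*k)
m(P) = -sqrt(-5 + P)/2
-31*(136 + m(R(-4, -3))) = -31*(136 - sqrt(-5 + (-3 + 3*(-3)))/2) = -31*(136 - sqrt(-5 + (-3 - 9))/2) = -31*(136 - sqrt(-5 - 12)/2) = -31*(136 - I*sqrt(17)/2) = -4216 + 31*I*sqrt(17)/2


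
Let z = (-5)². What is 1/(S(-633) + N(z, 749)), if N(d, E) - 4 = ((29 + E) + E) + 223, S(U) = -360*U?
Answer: 1/229634 ≈ 4.3548e-6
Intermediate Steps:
z = 25
N(d, E) = 256 + 2*E (N(d, E) = 4 + (((29 + E) + E) + 223) = 4 + ((29 + 2*E) + 223) = 4 + (252 + 2*E) = 256 + 2*E)
1/(S(-633) + N(z, 749)) = 1/(-360*(-633) + (256 + 2*749)) = 1/(227880 + (256 + 1498)) = 1/(227880 + 1754) = 1/229634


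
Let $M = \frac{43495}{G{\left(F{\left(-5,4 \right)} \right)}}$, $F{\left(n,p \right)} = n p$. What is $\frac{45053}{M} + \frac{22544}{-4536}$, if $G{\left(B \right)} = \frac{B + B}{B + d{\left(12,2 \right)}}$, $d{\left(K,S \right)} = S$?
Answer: $- \frac{13160426}{4932333} \approx -2.6682$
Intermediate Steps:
$G{\left(B \right)} = \frac{2 B}{2 + B}$ ($G{\left(B \right)} = \frac{B + B}{B + 2} = \frac{2 B}{2 + B}$)
$M = \frac{78291}{4}$ ($M = \frac{43495}{2 \left(\left(-5\right) 4\right) \frac{1}{2 - 20}} = \frac{43495}{2 \left(-20\right) \frac{1}{2 - 20}} = \frac{43495}{2 \left(-20\right) \frac{1}{-18}} = \frac{43495}{2 \left(-20\right) \left(- \frac{1}{18}\right)} = \frac{43495}{\frac{20}{9}} = 43495 \cdot \frac{9}{20} = \frac{78291}{4} \approx 19573.0$)
$\frac{45053}{M} + \frac{22544}{-4536} = \frac{45053}{\frac{78291}{4}} + \frac{22544}{-4536} = 45053 \cdot \frac{4}{78291} + 22544 \left(- \frac{1}{4536}\right) = \frac{180212}{78291} - \frac{2818}{567} = - \frac{13160426}{4932333}$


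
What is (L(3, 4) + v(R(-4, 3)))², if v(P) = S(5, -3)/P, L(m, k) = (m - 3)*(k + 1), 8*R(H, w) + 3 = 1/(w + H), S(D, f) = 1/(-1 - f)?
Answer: 1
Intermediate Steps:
R(H, w) = -3/8 + 1/(8*(H + w)) (R(H, w) = -3/8 + 1/(8*(w + H)) = -3/8 + 1/(8*(H + w)))
L(m, k) = (1 + k)*(-3 + m) (L(m, k) = (-3 + m)*(1 + k) = (1 + k)*(-3 + m))
v(P) = 1/(2*P) (v(P) = (-1/(1 - 3))/P = (-1/(-2))/P = (-1*(-½))/P = 1/(2*P))
(L(3, 4) + v(R(-4, 3)))² = ((-3 + 3 - 3*4 + 4*3) + 1/(2*(((1 - 3*(-4) - 3*3)/(8*(-4 + 3))))))² = ((-3 + 3 - 12 + 12) + 1/(2*(((⅛)*(1 + 12 - 9)/(-1)))))² = (0 + 1/(2*(((⅛)*(-1)*4))))² = (0 + 1/(2*(-½)))² = (0 + (½)*(-2))² = (0 - 1)² = (-1)² = 1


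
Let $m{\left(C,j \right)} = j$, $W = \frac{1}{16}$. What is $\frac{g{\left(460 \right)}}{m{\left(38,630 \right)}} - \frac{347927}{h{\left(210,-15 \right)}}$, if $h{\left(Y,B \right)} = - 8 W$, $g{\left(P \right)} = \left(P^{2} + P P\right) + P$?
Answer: $\frac{14627056}{21} \approx 6.9653 \cdot 10^{5}$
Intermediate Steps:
$W = \frac{1}{16} \approx 0.0625$
$g{\left(P \right)} = P + 2 P^{2}$ ($g{\left(P \right)} = \left(P^{2} + P^{2}\right) + P = 2 P^{2} + P = P + 2 P^{2}$)
$h{\left(Y,B \right)} = - \frac{1}{2}$ ($h{\left(Y,B \right)} = \left(-8\right) \frac{1}{16} = - \frac{1}{2}$)
$\frac{g{\left(460 \right)}}{m{\left(38,630 \right)}} - \frac{347927}{h{\left(210,-15 \right)}} = \frac{460 \left(1 + 2 \cdot 460\right)}{630} - \frac{347927}{- \frac{1}{2}} = 460 \left(1 + 920\right) \frac{1}{630} - -695854 = 460 \cdot 921 \cdot \frac{1}{630} + 695854 = 423660 \cdot \frac{1}{630} + 695854 = \frac{14122}{21} + 695854 = \frac{14627056}{21}$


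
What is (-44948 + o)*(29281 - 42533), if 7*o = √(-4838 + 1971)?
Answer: 595650896 - 13252*I*√2867/7 ≈ 5.9565e+8 - 1.0137e+5*I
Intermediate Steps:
o = I*√2867/7 (o = √(-4838 + 1971)/7 = √(-2867)/7 = (I*√2867)/7 = I*√2867/7 ≈ 7.6492*I)
(-44948 + o)*(29281 - 42533) = (-44948 + I*√2867/7)*(29281 - 42533) = (-44948 + I*√2867/7)*(-13252) = 595650896 - 13252*I*√2867/7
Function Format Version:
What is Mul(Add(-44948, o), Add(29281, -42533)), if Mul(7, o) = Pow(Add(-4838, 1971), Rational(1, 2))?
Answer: Add(595650896, Mul(Rational(-13252, 7), I, Pow(2867, Rational(1, 2)))) ≈ Add(5.9565e+8, Mul(-1.0137e+5, I))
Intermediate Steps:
o = Mul(Rational(1, 7), I, Pow(2867, Rational(1, 2))) (o = Mul(Rational(1, 7), Pow(Add(-4838, 1971), Rational(1, 2))) = Mul(Rational(1, 7), Pow(-2867, Rational(1, 2))) = Mul(Rational(1, 7), Mul(I, Pow(2867, Rational(1, 2)))) = Mul(Rational(1, 7), I, Pow(2867, Rational(1, 2))) ≈ Mul(7.6492, I))
Mul(Add(-44948, o), Add(29281, -42533)) = Mul(Add(-44948, Mul(Rational(1, 7), I, Pow(2867, Rational(1, 2)))), Add(29281, -42533)) = Mul(Add(-44948, Mul(Rational(1, 7), I, Pow(2867, Rational(1, 2)))), -13252) = Add(595650896, Mul(Rational(-13252, 7), I, Pow(2867, Rational(1, 2))))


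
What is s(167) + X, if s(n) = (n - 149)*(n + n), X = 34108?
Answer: 40120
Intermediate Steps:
s(n) = 2*n*(-149 + n) (s(n) = (-149 + n)*(2*n) = 2*n*(-149 + n))
s(167) + X = 2*167*(-149 + 167) + 34108 = 2*167*18 + 34108 = 6012 + 34108 = 40120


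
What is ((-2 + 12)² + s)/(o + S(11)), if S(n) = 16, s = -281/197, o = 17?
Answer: 6473/2167 ≈ 2.9871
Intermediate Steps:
s = -281/197 (s = -281*1/197 = -281/197 ≈ -1.4264)
((-2 + 12)² + s)/(o + S(11)) = ((-2 + 12)² - 281/197)/(17 + 16) = (10² - 281/197)/33 = (100 - 281/197)*(1/33) = (19419/197)*(1/33) = 6473/2167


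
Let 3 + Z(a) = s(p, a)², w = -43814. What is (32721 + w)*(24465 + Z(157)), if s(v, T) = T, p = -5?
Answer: -544788323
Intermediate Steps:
Z(a) = -3 + a²
(32721 + w)*(24465 + Z(157)) = (32721 - 43814)*(24465 + (-3 + 157²)) = -11093*(24465 + (-3 + 24649)) = -11093*(24465 + 24646) = -11093*49111 = -544788323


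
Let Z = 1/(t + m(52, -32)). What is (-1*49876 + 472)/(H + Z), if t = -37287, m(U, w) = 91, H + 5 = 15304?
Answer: -612543728/189687201 ≈ -3.2292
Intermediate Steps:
H = 15299 (H = -5 + 15304 = 15299)
Z = -1/37196 (Z = 1/(-37287 + 91) = 1/(-37196) = -1/37196 ≈ -2.6885e-5)
(-1*49876 + 472)/(H + Z) = (-1*49876 + 472)/(15299 - 1/37196) = (-49876 + 472)/(569061603/37196) = -49404*37196/569061603 = -612543728/189687201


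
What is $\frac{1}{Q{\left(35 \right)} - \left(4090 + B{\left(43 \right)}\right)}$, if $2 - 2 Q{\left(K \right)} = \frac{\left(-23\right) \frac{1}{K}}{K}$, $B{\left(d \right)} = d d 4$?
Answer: $- \frac{2450}{28138227} \approx -8.707 \cdot 10^{-5}$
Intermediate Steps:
$B{\left(d \right)} = 4 d^{2}$ ($B{\left(d \right)} = d^{2} \cdot 4 = 4 d^{2}$)
$Q{\left(K \right)} = 1 + \frac{23}{2 K^{2}}$ ($Q{\left(K \right)} = 1 - \frac{- \frac{23}{K} \frac{1}{K}}{2} = 1 - \frac{\left(-23\right) \frac{1}{K^{2}}}{2} = 1 + \frac{23}{2 K^{2}}$)
$\frac{1}{Q{\left(35 \right)} - \left(4090 + B{\left(43 \right)}\right)} = \frac{1}{\left(1 + \frac{23}{2 \cdot 1225}\right) - \left(4090 + 4 \cdot 43^{2}\right)} = \frac{1}{\left(1 + \frac{23}{2} \cdot \frac{1}{1225}\right) - \left(4090 + 4 \cdot 1849\right)} = \frac{1}{\left(1 + \frac{23}{2450}\right) - 11486} = \frac{1}{\frac{2473}{2450} - 11486} = \frac{1}{- \frac{28138227}{2450}} = - \frac{2450}{28138227}$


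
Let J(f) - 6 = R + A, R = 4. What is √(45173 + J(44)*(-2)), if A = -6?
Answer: √45165 ≈ 212.52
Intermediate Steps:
J(f) = 4 (J(f) = 6 + (4 - 6) = 6 - 2 = 4)
√(45173 + J(44)*(-2)) = √(45173 + 4*(-2)) = √(45173 - 8) = √45165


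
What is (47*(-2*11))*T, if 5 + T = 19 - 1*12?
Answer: -2068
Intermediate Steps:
T = 2 (T = -5 + (19 - 1*12) = -5 + (19 - 12) = -5 + 7 = 2)
(47*(-2*11))*T = (47*(-2*11))*2 = (47*(-22))*2 = -1034*2 = -2068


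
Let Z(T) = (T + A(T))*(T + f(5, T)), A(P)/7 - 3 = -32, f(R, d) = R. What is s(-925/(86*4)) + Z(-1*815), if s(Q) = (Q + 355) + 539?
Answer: 283962131/344 ≈ 8.2547e+5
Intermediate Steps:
A(P) = -203 (A(P) = 21 + 7*(-32) = 21 - 224 = -203)
s(Q) = 894 + Q (s(Q) = (355 + Q) + 539 = 894 + Q)
Z(T) = (-203 + T)*(5 + T) (Z(T) = (T - 203)*(T + 5) = (-203 + T)*(5 + T))
s(-925/(86*4)) + Z(-1*815) = (894 - 925/(86*4)) + (-1015 + (-1*815)² - (-198)*815) = (894 - 925/344) + (-1015 + (-815)² - 198*(-815)) = (894 - 925*1/344) + (-1015 + 664225 + 161370) = (894 - 925/344) + 824580 = 306611/344 + 824580 = 283962131/344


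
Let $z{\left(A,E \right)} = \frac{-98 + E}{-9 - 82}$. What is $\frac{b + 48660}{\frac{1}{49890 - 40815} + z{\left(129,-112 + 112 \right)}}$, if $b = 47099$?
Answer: $\frac{11297168025}{127063} \approx 88910.0$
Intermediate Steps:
$z{\left(A,E \right)} = \frac{14}{13} - \frac{E}{91}$ ($z{\left(A,E \right)} = \frac{-98 + E}{-91} = \left(-98 + E\right) \left(- \frac{1}{91}\right) = \frac{14}{13} - \frac{E}{91}$)
$\frac{b + 48660}{\frac{1}{49890 - 40815} + z{\left(129,-112 + 112 \right)}} = \frac{47099 + 48660}{\frac{1}{49890 - 40815} + \left(\frac{14}{13} - \frac{-112 + 112}{91}\right)} = \frac{95759}{\frac{1}{9075} + \left(\frac{14}{13} - 0\right)} = \frac{95759}{\frac{1}{9075} + \left(\frac{14}{13} + 0\right)} = \frac{95759}{\frac{1}{9075} + \frac{14}{13}} = \frac{95759}{\frac{127063}{117975}} = 95759 \cdot \frac{117975}{127063} = \frac{11297168025}{127063}$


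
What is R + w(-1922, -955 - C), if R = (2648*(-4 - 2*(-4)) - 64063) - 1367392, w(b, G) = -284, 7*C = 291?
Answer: -1421147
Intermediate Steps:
C = 291/7 (C = (⅐)*291 = 291/7 ≈ 41.571)
R = -1420863 (R = (2648*(-4 + 8) - 64063) - 1367392 = (2648*4 - 64063) - 1367392 = (10592 - 64063) - 1367392 = -53471 - 1367392 = -1420863)
R + w(-1922, -955 - C) = -1420863 - 284 = -1421147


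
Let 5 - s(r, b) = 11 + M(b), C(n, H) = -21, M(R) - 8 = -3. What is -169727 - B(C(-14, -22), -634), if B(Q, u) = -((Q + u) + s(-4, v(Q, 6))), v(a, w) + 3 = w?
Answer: -170393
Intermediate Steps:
v(a, w) = -3 + w
M(R) = 5 (M(R) = 8 - 3 = 5)
s(r, b) = -11 (s(r, b) = 5 - (11 + 5) = 5 - 1*16 = 5 - 16 = -11)
B(Q, u) = 11 - Q - u (B(Q, u) = -((Q + u) - 11) = -(-11 + Q + u) = 11 - Q - u)
-169727 - B(C(-14, -22), -634) = -169727 - (11 - 1*(-21) - 1*(-634)) = -169727 - (11 + 21 + 634) = -169727 - 1*666 = -169727 - 666 = -170393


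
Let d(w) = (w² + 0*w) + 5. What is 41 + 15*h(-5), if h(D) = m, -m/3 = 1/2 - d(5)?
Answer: 2737/2 ≈ 1368.5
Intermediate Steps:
d(w) = 5 + w² (d(w) = (w² + 0) + 5 = w² + 5 = 5 + w²)
m = 177/2 (m = -3*(1/2 - (5 + 5²)) = -3*(½ - (5 + 25)) = -3*(½ - 1*30) = -3*(½ - 30) = -3*(-59/2) = 177/2 ≈ 88.500)
h(D) = 177/2
41 + 15*h(-5) = 41 + 15*(177/2) = 41 + 2655/2 = 2737/2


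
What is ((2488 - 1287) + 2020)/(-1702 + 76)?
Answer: -3221/1626 ≈ -1.9809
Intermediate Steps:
((2488 - 1287) + 2020)/(-1702 + 76) = (1201 + 2020)/(-1626) = 3221*(-1/1626) = -3221/1626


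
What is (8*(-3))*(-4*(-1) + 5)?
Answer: -216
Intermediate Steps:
(8*(-3))*(-4*(-1) + 5) = -24*(4 + 5) = -24*9 = -216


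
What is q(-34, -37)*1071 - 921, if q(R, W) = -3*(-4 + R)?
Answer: 121173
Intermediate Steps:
q(R, W) = 12 - 3*R
q(-34, -37)*1071 - 921 = (12 - 3*(-34))*1071 - 921 = (12 + 102)*1071 - 921 = 114*1071 - 921 = 122094 - 921 = 121173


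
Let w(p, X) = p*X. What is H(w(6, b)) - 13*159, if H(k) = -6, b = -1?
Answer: -2073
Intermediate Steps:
w(p, X) = X*p
H(w(6, b)) - 13*159 = -6 - 13*159 = -6 - 2067 = -2073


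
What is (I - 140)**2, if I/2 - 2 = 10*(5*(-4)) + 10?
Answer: 266256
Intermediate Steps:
I = -376 (I = 4 + 2*(10*(5*(-4)) + 10) = 4 + 2*(10*(-20) + 10) = 4 + 2*(-200 + 10) = 4 + 2*(-190) = 4 - 380 = -376)
(I - 140)**2 = (-376 - 140)**2 = (-516)**2 = 266256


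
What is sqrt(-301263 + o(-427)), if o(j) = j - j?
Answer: I*sqrt(301263) ≈ 548.87*I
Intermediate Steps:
o(j) = 0
sqrt(-301263 + o(-427)) = sqrt(-301263 + 0) = sqrt(-301263) = I*sqrt(301263)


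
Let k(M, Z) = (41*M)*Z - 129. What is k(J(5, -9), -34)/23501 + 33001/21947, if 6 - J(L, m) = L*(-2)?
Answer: 283219450/515776447 ≈ 0.54911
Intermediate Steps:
J(L, m) = 6 + 2*L (J(L, m) = 6 - L*(-2) = 6 - (-2)*L = 6 + 2*L)
k(M, Z) = -129 + 41*M*Z (k(M, Z) = 41*M*Z - 129 = -129 + 41*M*Z)
k(J(5, -9), -34)/23501 + 33001/21947 = (-129 + 41*(6 + 2*5)*(-34))/23501 + 33001/21947 = (-129 + 41*(6 + 10)*(-34))*(1/23501) + 33001*(1/21947) = (-129 + 41*16*(-34))*(1/23501) + 33001/21947 = (-129 - 22304)*(1/23501) + 33001/21947 = -22433*1/23501 + 33001/21947 = -22433/23501 + 33001/21947 = 283219450/515776447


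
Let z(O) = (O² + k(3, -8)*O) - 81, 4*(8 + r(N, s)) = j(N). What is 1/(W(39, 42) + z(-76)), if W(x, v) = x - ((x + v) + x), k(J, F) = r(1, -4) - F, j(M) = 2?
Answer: 1/5576 ≈ 0.00017934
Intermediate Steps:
r(N, s) = -15/2 (r(N, s) = -8 + (¼)*2 = -8 + ½ = -15/2)
k(J, F) = -15/2 - F
W(x, v) = -v - x (W(x, v) = x - ((v + x) + x) = x - (v + 2*x) = x + (-v - 2*x) = -v - x)
z(O) = -81 + O² + O/2 (z(O) = (O² + (-15/2 - 1*(-8))*O) - 81 = (O² + (-15/2 + 8)*O) - 81 = (O² + O/2) - 81 = -81 + O² + O/2)
1/(W(39, 42) + z(-76)) = 1/((-1*42 - 1*39) + (-81 + (-76)² + (½)*(-76))) = 1/((-42 - 39) + (-81 + 5776 - 38)) = 1/(-81 + 5657) = 1/5576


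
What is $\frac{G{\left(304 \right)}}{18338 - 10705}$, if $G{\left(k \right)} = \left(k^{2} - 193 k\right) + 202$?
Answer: $\frac{33946}{7633} \approx 4.4473$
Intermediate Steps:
$G{\left(k \right)} = 202 + k^{2} - 193 k$
$\frac{G{\left(304 \right)}}{18338 - 10705} = \frac{202 + 304^{2} - 58672}{18338 - 10705} = \frac{202 + 92416 - 58672}{7633} = 33946 \cdot \frac{1}{7633} = \frac{33946}{7633}$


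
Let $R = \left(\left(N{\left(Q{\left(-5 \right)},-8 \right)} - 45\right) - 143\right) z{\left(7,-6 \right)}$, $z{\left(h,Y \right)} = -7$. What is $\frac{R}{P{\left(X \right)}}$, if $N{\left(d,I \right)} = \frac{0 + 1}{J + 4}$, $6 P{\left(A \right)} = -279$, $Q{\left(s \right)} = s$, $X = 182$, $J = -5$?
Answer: $- \frac{882}{31} \approx -28.452$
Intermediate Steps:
$P{\left(A \right)} = - \frac{93}{2}$ ($P{\left(A \right)} = \frac{1}{6} \left(-279\right) = - \frac{93}{2}$)
$N{\left(d,I \right)} = -1$ ($N{\left(d,I \right)} = \frac{0 + 1}{-5 + 4} = 1 \frac{1}{-1} = 1 \left(-1\right) = -1$)
$R = 1323$ ($R = \left(\left(-1 - 45\right) - 143\right) \left(-7\right) = \left(-46 - 143\right) \left(-7\right) = \left(-189\right) \left(-7\right) = 1323$)
$\frac{R}{P{\left(X \right)}} = \frac{1323}{- \frac{93}{2}} = 1323 \left(- \frac{2}{93}\right) = - \frac{882}{31}$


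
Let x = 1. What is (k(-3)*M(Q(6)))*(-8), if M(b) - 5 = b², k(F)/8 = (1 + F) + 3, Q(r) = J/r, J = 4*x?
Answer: -3136/9 ≈ -348.44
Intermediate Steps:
J = 4 (J = 4*1 = 4)
Q(r) = 4/r
k(F) = 32 + 8*F (k(F) = 8*((1 + F) + 3) = 8*(4 + F) = 32 + 8*F)
M(b) = 5 + b²
(k(-3)*M(Q(6)))*(-8) = ((32 + 8*(-3))*(5 + (4/6)²))*(-8) = ((32 - 24)*(5 + (4*(⅙))²))*(-8) = (8*(5 + (⅔)²))*(-8) = (8*(5 + 4/9))*(-8) = (8*(49/9))*(-8) = (392/9)*(-8) = -3136/9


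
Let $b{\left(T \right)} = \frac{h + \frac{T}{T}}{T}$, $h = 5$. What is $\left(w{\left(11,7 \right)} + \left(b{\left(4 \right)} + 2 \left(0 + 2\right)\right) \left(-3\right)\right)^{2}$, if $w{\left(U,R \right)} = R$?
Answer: $\frac{361}{4} \approx 90.25$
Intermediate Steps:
$b{\left(T \right)} = \frac{6}{T}$ ($b{\left(T \right)} = \frac{5 + \frac{T}{T}}{T} = \frac{5 + 1}{T} = \frac{6}{T}$)
$\left(w{\left(11,7 \right)} + \left(b{\left(4 \right)} + 2 \left(0 + 2\right)\right) \left(-3\right)\right)^{2} = \left(7 + \left(\frac{6}{4} + 2 \left(0 + 2\right)\right) \left(-3\right)\right)^{2} = \left(7 + \left(6 \cdot \frac{1}{4} + 2 \cdot 2\right) \left(-3\right)\right)^{2} = \left(7 + \left(\frac{3}{2} + 4\right) \left(-3\right)\right)^{2} = \left(7 + \frac{11}{2} \left(-3\right)\right)^{2} = \left(7 - \frac{33}{2}\right)^{2} = \left(- \frac{19}{2}\right)^{2} = \frac{361}{4}$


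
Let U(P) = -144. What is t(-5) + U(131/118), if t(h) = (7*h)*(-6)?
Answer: 66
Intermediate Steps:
t(h) = -42*h
t(-5) + U(131/118) = -42*(-5) - 144 = 210 - 144 = 66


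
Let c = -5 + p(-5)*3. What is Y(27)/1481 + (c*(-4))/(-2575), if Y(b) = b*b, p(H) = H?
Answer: 351739/762715 ≈ 0.46117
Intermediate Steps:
c = -20 (c = -5 - 5*3 = -5 - 15 = -20)
Y(b) = b²
Y(27)/1481 + (c*(-4))/(-2575) = 27²/1481 - 20*(-4)/(-2575) = 729*(1/1481) + 80*(-1/2575) = 729/1481 - 16/515 = 351739/762715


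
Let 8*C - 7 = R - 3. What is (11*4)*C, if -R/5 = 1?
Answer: -11/2 ≈ -5.5000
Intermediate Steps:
R = -5 (R = -5*1 = -5)
C = -⅛ (C = 7/8 + (-5 - 3)/8 = 7/8 + (⅛)*(-8) = 7/8 - 1 = -⅛ ≈ -0.12500)
(11*4)*C = (11*4)*(-⅛) = 44*(-⅛) = -11/2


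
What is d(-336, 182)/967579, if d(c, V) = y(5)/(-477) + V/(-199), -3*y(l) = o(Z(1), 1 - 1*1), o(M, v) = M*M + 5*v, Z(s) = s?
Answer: -260243/275536504251 ≈ -9.4450e-7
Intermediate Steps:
o(M, v) = M² + 5*v
y(l) = -⅓ (y(l) = -(1² + 5*(1 - 1*1))/3 = -(1 + 5*(1 - 1))/3 = -(1 + 5*0)/3 = -(1 + 0)/3 = -⅓*1 = -⅓)
d(c, V) = 1/1431 - V/199 (d(c, V) = -⅓/(-477) + V/(-199) = -⅓*(-1/477) + V*(-1/199) = 1/1431 - V/199)
d(-336, 182)/967579 = (1/1431 - 1/199*182)/967579 = (1/1431 - 182/199)*(1/967579) = -260243/284769*1/967579 = -260243/275536504251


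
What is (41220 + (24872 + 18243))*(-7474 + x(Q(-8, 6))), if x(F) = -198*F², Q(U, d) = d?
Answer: -1231459670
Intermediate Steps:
(41220 + (24872 + 18243))*(-7474 + x(Q(-8, 6))) = (41220 + (24872 + 18243))*(-7474 - 198*6²) = (41220 + 43115)*(-7474 - 198*36) = 84335*(-7474 - 7128) = 84335*(-14602) = -1231459670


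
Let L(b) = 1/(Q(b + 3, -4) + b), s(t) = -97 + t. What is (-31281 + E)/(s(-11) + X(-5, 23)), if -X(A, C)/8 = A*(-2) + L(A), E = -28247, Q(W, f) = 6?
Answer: 2126/7 ≈ 303.71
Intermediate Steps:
L(b) = 1/(6 + b)
X(A, C) = -8/(6 + A) + 16*A (X(A, C) = -8*(A*(-2) + 1/(6 + A)) = -8*(-2*A + 1/(6 + A)) = -8*(1/(6 + A) - 2*A) = -8/(6 + A) + 16*A)
(-31281 + E)/(s(-11) + X(-5, 23)) = (-31281 - 28247)/((-97 - 11) + 8*(-1 + 2*(-5)*(6 - 5))/(6 - 5)) = -59528/(-108 + 8*(-1 + 2*(-5)*1)/1) = -59528/(-108 + 8*1*(-1 - 10)) = -59528/(-108 + 8*1*(-11)) = -59528/(-108 - 88) = -59528/(-196) = -59528*(-1/196) = 2126/7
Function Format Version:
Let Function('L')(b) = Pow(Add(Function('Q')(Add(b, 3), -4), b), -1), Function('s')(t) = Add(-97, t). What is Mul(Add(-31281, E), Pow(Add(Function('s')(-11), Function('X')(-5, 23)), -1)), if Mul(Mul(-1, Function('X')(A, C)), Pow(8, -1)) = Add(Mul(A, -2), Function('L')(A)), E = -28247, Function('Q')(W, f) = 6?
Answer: Rational(2126, 7) ≈ 303.71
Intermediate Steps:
Function('L')(b) = Pow(Add(6, b), -1)
Function('X')(A, C) = Add(Mul(-8, Pow(Add(6, A), -1)), Mul(16, A)) (Function('X')(A, C) = Mul(-8, Add(Mul(A, -2), Pow(Add(6, A), -1))) = Mul(-8, Add(Mul(-2, A), Pow(Add(6, A), -1))) = Mul(-8, Add(Pow(Add(6, A), -1), Mul(-2, A))) = Add(Mul(-8, Pow(Add(6, A), -1)), Mul(16, A)))
Mul(Add(-31281, E), Pow(Add(Function('s')(-11), Function('X')(-5, 23)), -1)) = Mul(Add(-31281, -28247), Pow(Add(Add(-97, -11), Mul(8, Pow(Add(6, -5), -1), Add(-1, Mul(2, -5, Add(6, -5))))), -1)) = Mul(-59528, Pow(Add(-108, Mul(8, Pow(1, -1), Add(-1, Mul(2, -5, 1)))), -1)) = Mul(-59528, Pow(Add(-108, Mul(8, 1, Add(-1, -10))), -1)) = Mul(-59528, Pow(Add(-108, Mul(8, 1, -11)), -1)) = Mul(-59528, Pow(Add(-108, -88), -1)) = Mul(-59528, Pow(-196, -1)) = Mul(-59528, Rational(-1, 196)) = Rational(2126, 7)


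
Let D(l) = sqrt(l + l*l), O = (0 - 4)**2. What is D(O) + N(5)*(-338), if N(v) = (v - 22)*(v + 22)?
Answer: 155142 + 4*sqrt(17) ≈ 1.5516e+5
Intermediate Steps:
O = 16 (O = (-4)**2 = 16)
N(v) = (-22 + v)*(22 + v)
D(l) = sqrt(l + l**2)
D(O) + N(5)*(-338) = sqrt(16*(1 + 16)) + (-484 + 5**2)*(-338) = sqrt(16*17) + (-484 + 25)*(-338) = sqrt(272) - 459*(-338) = 4*sqrt(17) + 155142 = 155142 + 4*sqrt(17)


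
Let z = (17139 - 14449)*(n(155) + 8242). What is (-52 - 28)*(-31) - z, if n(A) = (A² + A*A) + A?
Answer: -151839950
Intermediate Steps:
n(A) = A + 2*A² (n(A) = (A² + A²) + A = 2*A² + A = A + 2*A²)
z = 151842430 (z = (17139 - 14449)*(155*(1 + 2*155) + 8242) = 2690*(155*(1 + 310) + 8242) = 2690*(155*311 + 8242) = 2690*(48205 + 8242) = 2690*56447 = 151842430)
(-52 - 28)*(-31) - z = (-52 - 28)*(-31) - 1*151842430 = -80*(-31) - 151842430 = 2480 - 151842430 = -151839950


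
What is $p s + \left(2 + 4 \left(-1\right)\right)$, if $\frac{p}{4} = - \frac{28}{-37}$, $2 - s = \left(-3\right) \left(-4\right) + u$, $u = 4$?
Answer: $- \frac{1642}{37} \approx -44.378$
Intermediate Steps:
$s = -14$ ($s = 2 - \left(\left(-3\right) \left(-4\right) + 4\right) = 2 - \left(12 + 4\right) = 2 - 16 = -14$)
$p = \frac{112}{37}$ ($p = 4 \left(- \frac{28}{-37}\right) = 4 \left(\left(-28\right) \left(- \frac{1}{37}\right)\right) = 4 \cdot \frac{28}{37} = \frac{112}{37} \approx 3.027$)
$p s + \left(2 + 4 \left(-1\right)\right) = \frac{112}{37} \left(-14\right) + \left(2 + 4 \left(-1\right)\right) = - \frac{1568}{37} + \left(2 - 4\right) = - \frac{1568}{37} - 2 = - \frac{1642}{37}$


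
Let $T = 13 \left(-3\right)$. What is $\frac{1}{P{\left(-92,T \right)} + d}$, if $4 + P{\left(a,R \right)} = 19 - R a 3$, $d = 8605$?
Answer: $- \frac{1}{2144} \approx -0.00046642$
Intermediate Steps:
$T = -39$
$P{\left(a,R \right)} = 15 - 3 R a$ ($P{\left(a,R \right)} = -4 - \left(-19 + R a 3\right) = -4 - \left(-19 + 3 R a\right) = 15 - 3 R a$)
$\frac{1}{P{\left(-92,T \right)} + d} = \frac{1}{\left(15 - \left(-117\right) \left(-92\right)\right) + 8605} = \frac{1}{\left(15 - 10764\right) + 8605} = \frac{1}{-10749 + 8605} = \frac{1}{-2144} = - \frac{1}{2144}$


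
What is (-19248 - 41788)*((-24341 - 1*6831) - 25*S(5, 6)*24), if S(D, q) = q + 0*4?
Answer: 2122343792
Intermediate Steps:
S(D, q) = q (S(D, q) = q + 0 = q)
(-19248 - 41788)*((-24341 - 1*6831) - 25*S(5, 6)*24) = (-19248 - 41788)*((-24341 - 1*6831) - 25*6*24) = -61036*((-24341 - 6831) - 150*24) = -61036*(-31172 - 3600) = -61036*(-34772) = 2122343792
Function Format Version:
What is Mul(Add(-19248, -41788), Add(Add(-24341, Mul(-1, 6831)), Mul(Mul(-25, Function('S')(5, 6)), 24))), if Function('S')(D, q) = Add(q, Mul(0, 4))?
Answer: 2122343792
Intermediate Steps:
Function('S')(D, q) = q (Function('S')(D, q) = Add(q, 0) = q)
Mul(Add(-19248, -41788), Add(Add(-24341, Mul(-1, 6831)), Mul(Mul(-25, Function('S')(5, 6)), 24))) = Mul(Add(-19248, -41788), Add(Add(-24341, Mul(-1, 6831)), Mul(Mul(-25, 6), 24))) = Mul(-61036, Add(Add(-24341, -6831), Mul(-150, 24))) = Mul(-61036, Add(-31172, -3600)) = Mul(-61036, -34772) = 2122343792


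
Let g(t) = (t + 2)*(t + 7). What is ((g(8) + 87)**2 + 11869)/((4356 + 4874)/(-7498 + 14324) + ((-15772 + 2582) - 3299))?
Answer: -116106847/28136171 ≈ -4.1266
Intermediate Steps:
g(t) = (2 + t)*(7 + t)
((g(8) + 87)**2 + 11869)/((4356 + 4874)/(-7498 + 14324) + ((-15772 + 2582) - 3299)) = (((14 + 8**2 + 9*8) + 87)**2 + 11869)/((4356 + 4874)/(-7498 + 14324) + ((-15772 + 2582) - 3299)) = (((14 + 64 + 72) + 87)**2 + 11869)/(9230/6826 + (-13190 - 3299)) = ((150 + 87)**2 + 11869)/(9230*(1/6826) - 16489) = (237**2 + 11869)/(4615/3413 - 16489) = (56169 + 11869)/(-56272342/3413) = 68038*(-3413/56272342) = -116106847/28136171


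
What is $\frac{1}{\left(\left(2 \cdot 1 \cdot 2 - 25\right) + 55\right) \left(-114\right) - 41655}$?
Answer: $- \frac{1}{45531} \approx -2.1963 \cdot 10^{-5}$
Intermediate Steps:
$\frac{1}{\left(\left(2 \cdot 1 \cdot 2 - 25\right) + 55\right) \left(-114\right) - 41655} = \frac{1}{\left(\left(2 \cdot 2 - 25\right) + 55\right) \left(-114\right) - 41655} = \frac{1}{\left(\left(4 - 25\right) + 55\right) \left(-114\right) - 41655} = \frac{1}{\left(-21 + 55\right) \left(-114\right) - 41655} = \frac{1}{34 \left(-114\right) - 41655} = \frac{1}{-3876 - 41655} = \frac{1}{-45531} = - \frac{1}{45531}$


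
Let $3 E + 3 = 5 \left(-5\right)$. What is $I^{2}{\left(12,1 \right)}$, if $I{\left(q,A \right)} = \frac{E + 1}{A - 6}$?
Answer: $\frac{25}{9} \approx 2.7778$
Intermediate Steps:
$E = - \frac{28}{3}$ ($E = -1 + \frac{5 \left(-5\right)}{3} = -1 + \frac{1}{3} \left(-25\right) = -1 - \frac{25}{3} = - \frac{28}{3} \approx -9.3333$)
$I{\left(q,A \right)} = - \frac{25}{3 \left(-6 + A\right)}$ ($I{\left(q,A \right)} = \frac{- \frac{28}{3} + 1}{A - 6} = - \frac{25}{3 \left(-6 + A\right)}$)
$I^{2}{\left(12,1 \right)} = \left(- \frac{25}{-18 + 3 \cdot 1}\right)^{2} = \left(- \frac{25}{-18 + 3}\right)^{2} = \left(- \frac{25}{-15}\right)^{2} = \left(\left(-25\right) \left(- \frac{1}{15}\right)\right)^{2} = \left(\frac{5}{3}\right)^{2} = \frac{25}{9}$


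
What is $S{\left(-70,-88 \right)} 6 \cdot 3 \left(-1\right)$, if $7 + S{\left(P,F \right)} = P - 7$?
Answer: $1512$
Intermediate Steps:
$S{\left(P,F \right)} = -14 + P$ ($S{\left(P,F \right)} = -7 + \left(P - 7\right) = -7 + \left(-7 + P\right) = -14 + P$)
$S{\left(-70,-88 \right)} 6 \cdot 3 \left(-1\right) = \left(-14 - 70\right) 6 \cdot 3 \left(-1\right) = - 84 \cdot 18 \left(-1\right) = \left(-84\right) \left(-18\right) = 1512$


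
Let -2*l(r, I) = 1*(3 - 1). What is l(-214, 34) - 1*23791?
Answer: -23792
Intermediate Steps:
l(r, I) = -1 (l(r, I) = -(3 - 1)/2 = -2/2 = -1/2*2 = -1)
l(-214, 34) - 1*23791 = -1 - 1*23791 = -1 - 23791 = -23792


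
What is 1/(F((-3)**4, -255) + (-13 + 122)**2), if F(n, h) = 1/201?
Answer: 201/2388082 ≈ 8.4168e-5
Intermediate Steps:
F(n, h) = 1/201
1/(F((-3)**4, -255) + (-13 + 122)**2) = 1/(1/201 + (-13 + 122)**2) = 1/(1/201 + 109**2) = 1/(1/201 + 11881) = 1/(2388082/201) = 201/2388082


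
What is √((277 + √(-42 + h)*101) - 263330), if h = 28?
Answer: √(-263053 + 101*I*√14) ≈ 0.368 + 512.89*I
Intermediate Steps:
√((277 + √(-42 + h)*101) - 263330) = √((277 + √(-42 + 28)*101) - 263330) = √((277 + √(-14)*101) - 263330) = √((277 + (I*√14)*101) - 263330) = √((277 + 101*I*√14) - 263330) = √(-263053 + 101*I*√14)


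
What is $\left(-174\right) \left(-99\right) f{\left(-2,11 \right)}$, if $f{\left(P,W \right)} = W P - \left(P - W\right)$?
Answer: $-155034$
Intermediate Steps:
$f{\left(P,W \right)} = W - P + P W$ ($f{\left(P,W \right)} = P W - \left(P - W\right) = W - P + P W$)
$\left(-174\right) \left(-99\right) f{\left(-2,11 \right)} = \left(-174\right) \left(-99\right) \left(11 - -2 - 22\right) = 17226 \left(11 + 2 - 22\right) = 17226 \left(-9\right) = -155034$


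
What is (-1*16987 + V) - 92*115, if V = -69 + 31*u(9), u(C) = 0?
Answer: -27636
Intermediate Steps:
V = -69 (V = -69 + 31*0 = -69 + 0 = -69)
(-1*16987 + V) - 92*115 = (-1*16987 - 69) - 92*115 = (-16987 - 69) - 10580 = -17056 - 10580 = -27636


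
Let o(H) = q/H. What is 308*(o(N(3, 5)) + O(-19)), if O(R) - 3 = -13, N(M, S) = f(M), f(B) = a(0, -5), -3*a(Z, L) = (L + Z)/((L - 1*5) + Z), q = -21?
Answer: 35728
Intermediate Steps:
a(Z, L) = -(L + Z)/(3*(-5 + L + Z)) (a(Z, L) = -(L + Z)/(3*((L - 1*5) + Z)) = -(L + Z)/(3*((L - 5) + Z)) = -(L + Z)/(3*((-5 + L) + Z)) = -(L + Z)/(3*(-5 + L + Z)))
f(B) = -1/6 (f(B) = (-1*(-5) - 1*0)/(3*(-5 - 5 + 0)) = (1/3)*(5 + 0)/(-10) = (1/3)*(-1/10)*5 = -1/6)
N(M, S) = -1/6
o(H) = -21/H
O(R) = -10 (O(R) = 3 - 13 = -10)
308*(o(N(3, 5)) + O(-19)) = 308*(-21/(-1/6) - 10) = 308*(-21*(-6) - 10) = 308*(126 - 10) = 308*116 = 35728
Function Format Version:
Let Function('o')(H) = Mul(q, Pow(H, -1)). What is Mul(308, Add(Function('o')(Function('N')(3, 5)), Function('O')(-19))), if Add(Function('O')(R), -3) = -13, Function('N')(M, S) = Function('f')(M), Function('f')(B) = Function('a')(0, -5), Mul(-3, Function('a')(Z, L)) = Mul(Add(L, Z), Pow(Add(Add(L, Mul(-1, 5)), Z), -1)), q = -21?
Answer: 35728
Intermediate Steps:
Function('a')(Z, L) = Mul(Rational(-1, 3), Pow(Add(-5, L, Z), -1), Add(L, Z)) (Function('a')(Z, L) = Mul(Rational(-1, 3), Mul(Add(L, Z), Pow(Add(Add(L, Mul(-1, 5)), Z), -1))) = Mul(Rational(-1, 3), Mul(Add(L, Z), Pow(Add(Add(L, -5), Z), -1))) = Mul(Rational(-1, 3), Mul(Add(L, Z), Pow(Add(Add(-5, L), Z), -1))) = Mul(Rational(-1, 3), Mul(Add(L, Z), Pow(Add(-5, L, Z), -1))) = Mul(Rational(-1, 3), Mul(Pow(Add(-5, L, Z), -1), Add(L, Z))) = Mul(Rational(-1, 3), Pow(Add(-5, L, Z), -1), Add(L, Z)))
Function('f')(B) = Rational(-1, 6) (Function('f')(B) = Mul(Rational(1, 3), Pow(Add(-5, -5, 0), -1), Add(Mul(-1, -5), Mul(-1, 0))) = Mul(Rational(1, 3), Pow(-10, -1), Add(5, 0)) = Mul(Rational(1, 3), Rational(-1, 10), 5) = Rational(-1, 6))
Function('N')(M, S) = Rational(-1, 6)
Function('o')(H) = Mul(-21, Pow(H, -1))
Function('O')(R) = -10 (Function('O')(R) = Add(3, -13) = -10)
Mul(308, Add(Function('o')(Function('N')(3, 5)), Function('O')(-19))) = Mul(308, Add(Mul(-21, Pow(Rational(-1, 6), -1)), -10)) = Mul(308, Add(Mul(-21, -6), -10)) = Mul(308, Add(126, -10)) = Mul(308, 116) = 35728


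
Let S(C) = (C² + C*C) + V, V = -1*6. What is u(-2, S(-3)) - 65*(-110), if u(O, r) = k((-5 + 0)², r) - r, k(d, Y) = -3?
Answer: 7135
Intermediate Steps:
V = -6
S(C) = -6 + 2*C² (S(C) = (C² + C*C) - 6 = (C² + C²) - 6 = 2*C² - 6 = -6 + 2*C²)
u(O, r) = -3 - r
u(-2, S(-3)) - 65*(-110) = (-3 - (-6 + 2*(-3)²)) - 65*(-110) = (-3 - (-6 + 2*9)) + 7150 = (-3 - (-6 + 18)) + 7150 = (-3 - 1*12) + 7150 = (-3 - 12) + 7150 = -15 + 7150 = 7135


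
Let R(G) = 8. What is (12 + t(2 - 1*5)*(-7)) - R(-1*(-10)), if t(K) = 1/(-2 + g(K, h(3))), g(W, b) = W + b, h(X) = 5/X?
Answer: 61/10 ≈ 6.1000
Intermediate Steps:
t(K) = 1/(-1/3 + K) (t(K) = 1/(-2 + (K + 5/3)) = 1/(-2 + (5/3 + K)) = 1/(-1/3 + K))
(12 + t(2 - 1*5)*(-7)) - R(-1*(-10)) = (12 + (3/(-1 + 3*(2 - 1*5)))*(-7)) - 1*8 = (12 + (3/(-1 + 3*(2 - 5)))*(-7)) - 8 = (12 + (3/(-1 + 3*(-3)))*(-7)) - 8 = (12 + (3/(-1 - 9))*(-7)) - 8 = (12 + (3/(-10))*(-7)) - 8 = (12 + (3*(-1/10))*(-7)) - 8 = (12 - 3/10*(-7)) - 8 = (12 + 21/10) - 8 = 141/10 - 8 = 61/10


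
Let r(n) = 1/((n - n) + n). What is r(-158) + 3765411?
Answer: 594934937/158 ≈ 3.7654e+6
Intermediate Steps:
r(n) = 1/n (r(n) = 1/(0 + n) = 1/n)
r(-158) + 3765411 = 1/(-158) + 3765411 = -1/158 + 3765411 = 594934937/158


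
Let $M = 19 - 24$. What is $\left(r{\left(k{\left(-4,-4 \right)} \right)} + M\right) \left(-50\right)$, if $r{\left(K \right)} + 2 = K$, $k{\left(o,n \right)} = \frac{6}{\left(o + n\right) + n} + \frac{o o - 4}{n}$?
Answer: $525$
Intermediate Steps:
$k{\left(o,n \right)} = \frac{6}{o + 2 n} + \frac{-4 + o^{2}}{n}$ ($k{\left(o,n \right)} = \frac{6}{\left(n + o\right) + n} + \frac{o^{2} - 4}{n} = \frac{6}{o + 2 n} + \frac{-4 + o^{2}}{n}$)
$r{\left(K \right)} = -2 + K$
$M = -5$ ($M = 19 - 24 = -5$)
$\left(r{\left(k{\left(-4,-4 \right)} \right)} + M\right) \left(-50\right) = \left(\left(-2 + \frac{\left(-4\right)^{3} - -16 - -8 + 2 \left(-4\right) \left(-4\right)^{2}}{\left(-4\right) \left(-4 + 2 \left(-4\right)\right)}\right) - 5\right) \left(-50\right) = \left(\left(-2 - \frac{-64 + 16 + 8 + 2 \left(-4\right) 16}{4 \left(-4 - 8\right)}\right) - 5\right) \left(-50\right) = \left(\left(-2 - \frac{-64 + 16 + 8 - 128}{4 \left(-12\right)}\right) - 5\right) \left(-50\right) = \left(\left(-2 - \left(- \frac{1}{48}\right) \left(-168\right)\right) - 5\right) \left(-50\right) = \left(\left(-2 - \frac{7}{2}\right) - 5\right) \left(-50\right) = \left(- \frac{11}{2} - 5\right) \left(-50\right) = \left(- \frac{21}{2}\right) \left(-50\right) = 525$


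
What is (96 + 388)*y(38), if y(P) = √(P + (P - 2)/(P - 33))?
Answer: 484*√1130/5 ≈ 3254.0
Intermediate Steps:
y(P) = √(P + (-2 + P)/(-33 + P))
(96 + 388)*y(38) = (96 + 388)*√((-2 + 38 + 38*(-33 + 38))/(-33 + 38)) = 484*√((-2 + 38 + 38*5)/5) = 484*√((-2 + 38 + 190)/5) = 484*√((⅕)*226) = 484*√(226/5) = 484*(√1130/5) = 484*√1130/5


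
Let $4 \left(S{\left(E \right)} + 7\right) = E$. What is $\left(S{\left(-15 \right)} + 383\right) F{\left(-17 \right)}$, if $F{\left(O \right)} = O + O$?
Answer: $- \frac{25313}{2} \approx -12657.0$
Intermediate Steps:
$F{\left(O \right)} = 2 O$
$S{\left(E \right)} = -7 + \frac{E}{4}$
$\left(S{\left(-15 \right)} + 383\right) F{\left(-17 \right)} = \left(\left(-7 + \frac{1}{4} \left(-15\right)\right) + 383\right) 2 \left(-17\right) = \left(\left(-7 - \frac{15}{4}\right) + 383\right) \left(-34\right) = \left(- \frac{43}{4} + 383\right) \left(-34\right) = \frac{1489}{4} \left(-34\right) = - \frac{25313}{2}$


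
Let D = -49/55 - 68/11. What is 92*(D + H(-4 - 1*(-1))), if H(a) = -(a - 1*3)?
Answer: -5428/55 ≈ -98.691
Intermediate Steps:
D = -389/55 (D = -49*1/55 - 68*1/11 = -49/55 - 68/11 = -389/55 ≈ -7.0727)
H(a) = 3 - a (H(a) = -(a - 3) = -(-3 + a) = 3 - a)
92*(D + H(-4 - 1*(-1))) = 92*(-389/55 + (3 - (-4 - 1*(-1)))) = 92*(-389/55 + (3 - (-4 + 1))) = 92*(-389/55 + (3 - 1*(-3))) = 92*(-389/55 + (3 + 3)) = 92*(-389/55 + 6) = 92*(-59/55) = -5428/55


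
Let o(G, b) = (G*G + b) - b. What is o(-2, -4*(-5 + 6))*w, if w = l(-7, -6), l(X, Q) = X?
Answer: -28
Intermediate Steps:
w = -7
o(G, b) = G**2 (o(G, b) = (G**2 + b) - b = (b + G**2) - b = G**2)
o(-2, -4*(-5 + 6))*w = (-2)**2*(-7) = 4*(-7) = -28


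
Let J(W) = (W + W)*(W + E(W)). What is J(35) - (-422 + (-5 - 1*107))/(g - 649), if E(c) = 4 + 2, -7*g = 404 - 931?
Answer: 5761091/2008 ≈ 2869.1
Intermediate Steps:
g = 527/7 (g = -(404 - 931)/7 = -⅐*(-527) = 527/7 ≈ 75.286)
E(c) = 6
J(W) = 2*W*(6 + W) (J(W) = (W + W)*(W + 6) = (2*W)*(6 + W) = 2*W*(6 + W))
J(35) - (-422 + (-5 - 1*107))/(g - 649) = 2*35*(6 + 35) - (-422 + (-5 - 1*107))/(527/7 - 649) = 2*35*41 - (-422 + (-5 - 107))/(-4016/7) = 2870 - (-422 - 112)*(-7)/4016 = 2870 - (-534)*(-7)/4016 = 2870 - 1*1869/2008 = 2870 - 1869/2008 = 5761091/2008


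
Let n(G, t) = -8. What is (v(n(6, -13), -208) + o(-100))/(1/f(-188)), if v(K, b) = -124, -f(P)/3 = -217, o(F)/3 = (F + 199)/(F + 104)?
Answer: -129549/4 ≈ -32387.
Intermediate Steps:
o(F) = 3*(199 + F)/(104 + F) (o(F) = 3*((F + 199)/(F + 104)) = 3*((199 + F)/(104 + F)) = 3*(199 + F)/(104 + F))
f(P) = 651 (f(P) = -3*(-217) = 651)
(v(n(6, -13), -208) + o(-100))/(1/f(-188)) = (-124 + 3*(199 - 100)/(104 - 100))/(1/651) = (-124 + 3*99/4)/(1/651) = (-124 + 3*(1/4)*99)*651 = (-124 + 297/4)*651 = -199/4*651 = -129549/4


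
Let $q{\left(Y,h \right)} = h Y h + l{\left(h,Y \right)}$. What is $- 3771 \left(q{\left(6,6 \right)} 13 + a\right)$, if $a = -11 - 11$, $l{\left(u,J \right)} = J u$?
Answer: $-12270834$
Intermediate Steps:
$q{\left(Y,h \right)} = Y h + Y h^{2}$ ($q{\left(Y,h \right)} = h Y h + Y h = Y h h + Y h = Y h^{2} + Y h = Y h + Y h^{2}$)
$a = -22$
$- 3771 \left(q{\left(6,6 \right)} 13 + a\right) = - 3771 \left(6 \cdot 6 \left(1 + 6\right) 13 - 22\right) = - 3771 \left(6 \cdot 6 \cdot 7 \cdot 13 - 22\right) = - 3771 \left(252 \cdot 13 - 22\right) = - 3771 \left(3276 - 22\right) = \left(-3771\right) 3254 = -12270834$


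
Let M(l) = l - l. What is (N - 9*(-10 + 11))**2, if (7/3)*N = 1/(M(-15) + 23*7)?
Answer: 102819600/1270129 ≈ 80.952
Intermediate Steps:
M(l) = 0
N = 3/1127 (N = 3/(7*(0 + 23*7)) = 3/(7*(0 + 161)) = (3/7)/161 = (3/7)*(1/161) = 3/1127 ≈ 0.0026619)
(N - 9*(-10 + 11))**2 = (3/1127 - 9*(-10 + 11))**2 = (3/1127 - 9*1)**2 = (3/1127 - 9)**2 = (-10140/1127)**2 = 102819600/1270129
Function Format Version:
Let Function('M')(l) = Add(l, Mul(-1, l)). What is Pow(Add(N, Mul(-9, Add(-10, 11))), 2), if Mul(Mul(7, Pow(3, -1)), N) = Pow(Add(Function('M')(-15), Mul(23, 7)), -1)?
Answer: Rational(102819600, 1270129) ≈ 80.952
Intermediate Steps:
Function('M')(l) = 0
N = Rational(3, 1127) (N = Mul(Rational(3, 7), Pow(Add(0, Mul(23, 7)), -1)) = Mul(Rational(3, 7), Pow(Add(0, 161), -1)) = Mul(Rational(3, 7), Pow(161, -1)) = Mul(Rational(3, 7), Rational(1, 161)) = Rational(3, 1127) ≈ 0.0026619)
Pow(Add(N, Mul(-9, Add(-10, 11))), 2) = Pow(Add(Rational(3, 1127), Mul(-9, Add(-10, 11))), 2) = Pow(Add(Rational(3, 1127), Mul(-9, 1)), 2) = Pow(Add(Rational(3, 1127), -9), 2) = Pow(Rational(-10140, 1127), 2) = Rational(102819600, 1270129)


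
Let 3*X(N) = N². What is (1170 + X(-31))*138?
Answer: 205666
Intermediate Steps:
X(N) = N²/3
(1170 + X(-31))*138 = (1170 + (⅓)*(-31)²)*138 = (1170 + (⅓)*961)*138 = (1170 + 961/3)*138 = (4471/3)*138 = 205666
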